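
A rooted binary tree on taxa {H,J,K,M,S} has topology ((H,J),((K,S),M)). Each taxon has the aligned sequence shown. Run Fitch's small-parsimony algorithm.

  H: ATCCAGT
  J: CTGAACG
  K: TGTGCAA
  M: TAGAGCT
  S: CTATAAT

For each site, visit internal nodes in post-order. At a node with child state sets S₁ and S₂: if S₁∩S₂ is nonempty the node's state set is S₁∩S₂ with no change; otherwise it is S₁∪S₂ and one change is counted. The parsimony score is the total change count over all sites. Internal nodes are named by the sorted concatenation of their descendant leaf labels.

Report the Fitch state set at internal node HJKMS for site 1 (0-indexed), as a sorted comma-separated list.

HJ@0: {A} ∪ {C} = {A,C} (union, +1)
KS@0: {T} ∪ {C} = {C,T} (union, +1)
KMS@0: {C,T} ∩ {T} = {T} (intersection, +0)
HJKMS@0: {A,C} ∪ {T} = {A,C,T} (union, +1)
HJ@1: {T} ∩ {T} = {T} (intersection, +0)
KS@1: {G} ∪ {T} = {G,T} (union, +1)
KMS@1: {G,T} ∪ {A} = {A,G,T} (union, +1)
HJKMS@1: {T} ∩ {A,G,T} = {T} (intersection, +0)
HJ@2: {C} ∪ {G} = {C,G} (union, +1)
KS@2: {T} ∪ {A} = {A,T} (union, +1)
KMS@2: {A,T} ∪ {G} = {A,G,T} (union, +1)
HJKMS@2: {C,G} ∩ {A,G,T} = {G} (intersection, +0)
HJ@3: {C} ∪ {A} = {A,C} (union, +1)
KS@3: {G} ∪ {T} = {G,T} (union, +1)
KMS@3: {G,T} ∪ {A} = {A,G,T} (union, +1)
HJKMS@3: {A,C} ∩ {A,G,T} = {A} (intersection, +0)
HJ@4: {A} ∩ {A} = {A} (intersection, +0)
KS@4: {C} ∪ {A} = {A,C} (union, +1)
KMS@4: {A,C} ∪ {G} = {A,C,G} (union, +1)
HJKMS@4: {A} ∩ {A,C,G} = {A} (intersection, +0)
HJ@5: {G} ∪ {C} = {C,G} (union, +1)
KS@5: {A} ∩ {A} = {A} (intersection, +0)
KMS@5: {A} ∪ {C} = {A,C} (union, +1)
HJKMS@5: {C,G} ∩ {A,C} = {C} (intersection, +0)
HJ@6: {T} ∪ {G} = {G,T} (union, +1)
KS@6: {A} ∪ {T} = {A,T} (union, +1)
KMS@6: {A,T} ∩ {T} = {T} (intersection, +0)
HJKMS@6: {G,T} ∩ {T} = {T} (intersection, +0)
per-site changes: [3, 2, 3, 3, 2, 2, 2]; total = 17

T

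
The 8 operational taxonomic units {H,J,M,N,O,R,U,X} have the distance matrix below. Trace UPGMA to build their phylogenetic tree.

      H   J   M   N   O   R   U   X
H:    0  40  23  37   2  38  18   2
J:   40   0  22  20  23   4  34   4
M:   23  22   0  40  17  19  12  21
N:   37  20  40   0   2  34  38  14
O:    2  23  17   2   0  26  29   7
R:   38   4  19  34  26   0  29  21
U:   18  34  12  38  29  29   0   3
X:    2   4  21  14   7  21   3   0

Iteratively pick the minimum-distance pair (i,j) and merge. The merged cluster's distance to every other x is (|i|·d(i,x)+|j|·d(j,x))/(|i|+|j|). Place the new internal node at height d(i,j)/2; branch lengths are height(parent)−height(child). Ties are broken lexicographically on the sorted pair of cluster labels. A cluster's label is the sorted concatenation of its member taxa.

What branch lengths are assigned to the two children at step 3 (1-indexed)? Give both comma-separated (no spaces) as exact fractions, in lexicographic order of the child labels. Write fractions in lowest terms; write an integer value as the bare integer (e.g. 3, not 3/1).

iteration 1: select H,O (d=2); attach at lengths (1, 1); label the merged cluster HO
  updated: d(HO,J)=63/2, d(HO,M)=20, d(HO,N)=39/2, d(HO,R)=32, d(HO,U)=47/2, d(HO,X)=9/2
iteration 2: select U,X (d=3); attach at lengths (3/2, 3/2); label the merged cluster UX
  updated: d(HO,UX)=14, d(J,UX)=19, d(M,UX)=33/2, d(N,UX)=26, d(R,UX)=25
iteration 3: select J,R (d=4); attach at lengths (2, 2); label the merged cluster JR
  updated: d(HO,JR)=127/4, d(JR,M)=41/2, d(JR,N)=27, d(JR,UX)=22
iteration 4: select HO,UX (d=14); attach at lengths (6, 11/2); label the merged cluster HOUX
  updated: d(HOUX,JR)=215/8, d(HOUX,M)=73/4, d(HOUX,N)=91/4
iteration 5: select HOUX,M (d=73/4); attach at lengths (17/8, 73/8); label the merged cluster HMOUX
  updated: d(HMOUX,JR)=128/5, d(HMOUX,N)=131/5
iteration 6: select HMOUX,JR (d=128/5); attach at lengths (147/40, 54/5); label the merged cluster HJMORUX
  updated: d(HJMORUX,N)=185/7
iteration 7: select HJMORUX,N (d=185/7); attach at lengths (29/70, 185/14); label the merged cluster HJMNORUX
final tree: (((((H:1,O:1):6,(U:3/2,X:3/2):11/2):17/8,M:73/8):147/40,(J:2,R:2):54/5):29/70,N:185/14)
total length: 16759/280

2,2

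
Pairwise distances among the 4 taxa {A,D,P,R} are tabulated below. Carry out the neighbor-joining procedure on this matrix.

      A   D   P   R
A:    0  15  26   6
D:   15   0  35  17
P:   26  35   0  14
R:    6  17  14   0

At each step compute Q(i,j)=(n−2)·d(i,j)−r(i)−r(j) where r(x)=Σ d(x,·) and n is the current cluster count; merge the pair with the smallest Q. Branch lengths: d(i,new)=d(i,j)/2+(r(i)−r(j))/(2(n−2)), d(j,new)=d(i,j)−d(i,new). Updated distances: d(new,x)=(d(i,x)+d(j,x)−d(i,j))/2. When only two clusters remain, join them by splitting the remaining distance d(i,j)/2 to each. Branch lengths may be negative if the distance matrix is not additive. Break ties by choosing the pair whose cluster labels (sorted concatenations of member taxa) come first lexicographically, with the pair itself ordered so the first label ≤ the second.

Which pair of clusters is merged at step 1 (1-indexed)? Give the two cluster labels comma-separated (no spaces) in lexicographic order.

A,D

1. join A+D (d=15, Q=-84) ⇒ AD; edges |A|=5/2, |D|=25/2
  updated: d(AD,P)=23, d(AD,R)=4
2. join AD+P (d=23, Q=-41) ⇒ ADP; edges |AD|=13/2, |P|=33/2
  updated: d(ADP,R)=-5/2
3. join ADP+R (d=-5/2) ⇒ ADPR; edges |ADP|=-5/4, |R|=-5/4
final tree: (((A:5/2,D:25/2):13/2,P:33/2):-5/4,R:-5/4)
total length: 71/2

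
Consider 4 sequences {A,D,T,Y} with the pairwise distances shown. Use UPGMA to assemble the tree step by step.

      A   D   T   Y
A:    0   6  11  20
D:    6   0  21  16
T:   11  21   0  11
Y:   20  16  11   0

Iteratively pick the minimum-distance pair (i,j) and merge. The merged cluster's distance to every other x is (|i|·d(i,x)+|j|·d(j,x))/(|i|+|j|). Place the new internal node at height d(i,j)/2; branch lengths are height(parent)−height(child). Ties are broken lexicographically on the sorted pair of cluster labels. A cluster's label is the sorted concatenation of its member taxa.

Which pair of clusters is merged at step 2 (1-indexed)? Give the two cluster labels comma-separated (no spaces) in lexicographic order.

iteration 1: select A,D (d=6); attach at lengths (3, 3); label the merged cluster AD
  updated: d(AD,T)=16, d(AD,Y)=18
iteration 2: select T,Y (d=11); attach at lengths (11/2, 11/2); label the merged cluster TY
  updated: d(AD,TY)=17
iteration 3: select AD,TY (d=17); attach at lengths (11/2, 3); label the merged cluster ADTY
final tree: ((A:3,D:3):11/2,(T:11/2,Y:11/2):3)
total length: 51/2

T,Y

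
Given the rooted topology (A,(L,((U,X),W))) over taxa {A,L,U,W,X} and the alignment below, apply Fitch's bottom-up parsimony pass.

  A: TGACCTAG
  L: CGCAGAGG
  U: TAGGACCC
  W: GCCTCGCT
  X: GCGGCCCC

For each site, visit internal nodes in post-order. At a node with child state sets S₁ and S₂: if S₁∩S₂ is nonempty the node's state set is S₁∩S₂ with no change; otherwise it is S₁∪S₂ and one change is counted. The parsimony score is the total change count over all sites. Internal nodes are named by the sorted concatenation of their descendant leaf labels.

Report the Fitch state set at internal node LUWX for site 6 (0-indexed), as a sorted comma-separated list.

C,G

[col 0] UX: children U:{T}, X:{G} ∪→ {G,T}; cost 1
[col 0] UWX: children UX:{G,T}, W:{G} ∩→ {G}; cost 0
[col 0] LUWX: children L:{C}, UWX:{G} ∪→ {C,G}; cost 1
[col 0] ALUWX: children A:{T}, LUWX:{C,G} ∪→ {C,G,T}; cost 1
[col 1] UX: children U:{A}, X:{C} ∪→ {A,C}; cost 1
[col 1] UWX: children UX:{A,C}, W:{C} ∩→ {C}; cost 0
[col 1] LUWX: children L:{G}, UWX:{C} ∪→ {C,G}; cost 1
[col 1] ALUWX: children A:{G}, LUWX:{C,G} ∩→ {G}; cost 0
[col 2] UX: children U:{G}, X:{G} ∩→ {G}; cost 0
[col 2] UWX: children UX:{G}, W:{C} ∪→ {C,G}; cost 1
[col 2] LUWX: children L:{C}, UWX:{C,G} ∩→ {C}; cost 0
[col 2] ALUWX: children A:{A}, LUWX:{C} ∪→ {A,C}; cost 1
[col 3] UX: children U:{G}, X:{G} ∩→ {G}; cost 0
[col 3] UWX: children UX:{G}, W:{T} ∪→ {G,T}; cost 1
[col 3] LUWX: children L:{A}, UWX:{G,T} ∪→ {A,G,T}; cost 1
[col 3] ALUWX: children A:{C}, LUWX:{A,G,T} ∪→ {A,C,G,T}; cost 1
[col 4] UX: children U:{A}, X:{C} ∪→ {A,C}; cost 1
[col 4] UWX: children UX:{A,C}, W:{C} ∩→ {C}; cost 0
[col 4] LUWX: children L:{G}, UWX:{C} ∪→ {C,G}; cost 1
[col 4] ALUWX: children A:{C}, LUWX:{C,G} ∩→ {C}; cost 0
[col 5] UX: children U:{C}, X:{C} ∩→ {C}; cost 0
[col 5] UWX: children UX:{C}, W:{G} ∪→ {C,G}; cost 1
[col 5] LUWX: children L:{A}, UWX:{C,G} ∪→ {A,C,G}; cost 1
[col 5] ALUWX: children A:{T}, LUWX:{A,C,G} ∪→ {A,C,G,T}; cost 1
[col 6] UX: children U:{C}, X:{C} ∩→ {C}; cost 0
[col 6] UWX: children UX:{C}, W:{C} ∩→ {C}; cost 0
[col 6] LUWX: children L:{G}, UWX:{C} ∪→ {C,G}; cost 1
[col 6] ALUWX: children A:{A}, LUWX:{C,G} ∪→ {A,C,G}; cost 1
[col 7] UX: children U:{C}, X:{C} ∩→ {C}; cost 0
[col 7] UWX: children UX:{C}, W:{T} ∪→ {C,T}; cost 1
[col 7] LUWX: children L:{G}, UWX:{C,T} ∪→ {C,G,T}; cost 1
[col 7] ALUWX: children A:{G}, LUWX:{C,G,T} ∩→ {G}; cost 0
per-site changes: [3, 2, 2, 3, 2, 3, 2, 2]; total = 19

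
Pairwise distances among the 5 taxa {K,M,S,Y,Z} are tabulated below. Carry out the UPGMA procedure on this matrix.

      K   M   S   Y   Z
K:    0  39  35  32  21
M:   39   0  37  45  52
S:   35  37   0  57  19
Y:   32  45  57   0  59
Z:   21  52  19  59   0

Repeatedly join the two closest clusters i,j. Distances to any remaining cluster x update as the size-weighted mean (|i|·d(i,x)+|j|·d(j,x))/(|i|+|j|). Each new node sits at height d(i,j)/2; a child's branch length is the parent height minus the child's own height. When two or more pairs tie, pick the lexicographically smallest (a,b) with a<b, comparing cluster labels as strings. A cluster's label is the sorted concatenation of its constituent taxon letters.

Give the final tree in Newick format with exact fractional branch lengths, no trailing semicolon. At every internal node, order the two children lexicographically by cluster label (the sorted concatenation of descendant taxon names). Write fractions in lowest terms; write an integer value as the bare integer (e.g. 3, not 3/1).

iteration 1: select S,Z (d=19); attach at lengths (19/2, 19/2); label the merged cluster SZ
  updated: d(K,SZ)=28, d(M,SZ)=89/2, d(SZ,Y)=58
iteration 2: select K,SZ (d=28); attach at lengths (14, 9/2); label the merged cluster KSZ
  updated: d(KSZ,M)=128/3, d(KSZ,Y)=148/3
iteration 3: select KSZ,M (d=128/3); attach at lengths (22/3, 64/3); label the merged cluster KMSZ
  updated: d(KMSZ,Y)=193/4
iteration 4: select KMSZ,Y (d=193/4); attach at lengths (67/24, 193/8); label the merged cluster KMSYZ
final tree: (((K:14,(S:19/2,Z:19/2):9/2):22/3,M:64/3):67/24,Y:193/8)
total length: 1117/12

(((K:14,(S:19/2,Z:19/2):9/2):22/3,M:64/3):67/24,Y:193/8)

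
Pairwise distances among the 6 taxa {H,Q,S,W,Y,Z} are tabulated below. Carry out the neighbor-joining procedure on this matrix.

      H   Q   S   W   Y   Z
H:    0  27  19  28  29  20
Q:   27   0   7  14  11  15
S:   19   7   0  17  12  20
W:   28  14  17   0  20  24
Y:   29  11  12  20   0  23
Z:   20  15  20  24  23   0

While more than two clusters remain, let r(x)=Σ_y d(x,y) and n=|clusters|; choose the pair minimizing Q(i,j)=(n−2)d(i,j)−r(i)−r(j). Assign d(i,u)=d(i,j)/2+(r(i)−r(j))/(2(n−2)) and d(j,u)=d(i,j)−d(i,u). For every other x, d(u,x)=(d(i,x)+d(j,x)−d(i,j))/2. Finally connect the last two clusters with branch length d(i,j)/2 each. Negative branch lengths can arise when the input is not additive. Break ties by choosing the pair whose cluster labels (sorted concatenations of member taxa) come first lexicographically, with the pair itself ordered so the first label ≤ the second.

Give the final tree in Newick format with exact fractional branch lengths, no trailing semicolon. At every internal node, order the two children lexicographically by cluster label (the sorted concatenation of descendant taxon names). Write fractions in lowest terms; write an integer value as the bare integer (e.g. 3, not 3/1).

step 1: merge (H,Z) at d=20, Q=-145; branch lengths H→101/8, Z→59/8; new cluster HZ
  updated: d(HZ,Q)=11, d(HZ,S)=19/2, d(HZ,W)=16, d(HZ,Y)=16
step 2: merge (HZ,W) at d=16, Q=-143/2; branch lengths HZ→67/12, W→125/12; new cluster HWZ
  updated: d(HWZ,Q)=9/2, d(HWZ,S)=21/4, d(HWZ,Y)=10
step 3: merge (HWZ,S) at d=21/4, Q=-67/2; branch lengths HWZ→3/2, S→15/4; new cluster HSWZ
  updated: d(HSWZ,Q)=25/8, d(HSWZ,Y)=67/8
step 4: merge (HSWZ,Q) at d=25/8, Q=-45/2; branch lengths HSWZ→1/4, Q→23/8; new cluster HQSWZ
  updated: d(HQSWZ,Y)=65/8
step 5: merge (HQSWZ,Y) at d=65/8; branch lengths HQSWZ→65/16, Y→65/16; new cluster HQSWYZ
final tree: (((((H:101/8,Z:59/8):67/12,W:125/12):3/2,S:15/4):1/4,Q:23/8):65/16,Y:65/16)
total length: 105/2

(((((H:101/8,Z:59/8):67/12,W:125/12):3/2,S:15/4):1/4,Q:23/8):65/16,Y:65/16)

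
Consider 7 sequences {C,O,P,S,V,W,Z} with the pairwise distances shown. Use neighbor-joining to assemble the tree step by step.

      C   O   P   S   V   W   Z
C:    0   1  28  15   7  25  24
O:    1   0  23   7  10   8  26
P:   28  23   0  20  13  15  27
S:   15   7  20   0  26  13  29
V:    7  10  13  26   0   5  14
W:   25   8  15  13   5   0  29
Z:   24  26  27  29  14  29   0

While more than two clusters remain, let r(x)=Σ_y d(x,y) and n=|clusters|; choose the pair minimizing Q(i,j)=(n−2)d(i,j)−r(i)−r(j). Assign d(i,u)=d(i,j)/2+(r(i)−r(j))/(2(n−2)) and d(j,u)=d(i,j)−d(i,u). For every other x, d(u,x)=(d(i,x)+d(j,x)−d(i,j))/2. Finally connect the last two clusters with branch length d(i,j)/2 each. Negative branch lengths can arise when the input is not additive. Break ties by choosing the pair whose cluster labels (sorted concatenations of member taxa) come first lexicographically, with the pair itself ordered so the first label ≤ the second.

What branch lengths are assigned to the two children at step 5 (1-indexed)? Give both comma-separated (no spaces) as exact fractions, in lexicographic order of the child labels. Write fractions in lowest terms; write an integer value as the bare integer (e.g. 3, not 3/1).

iteration 1: select C,O (d=1, Q=-170); attach at lengths (3, -2); label the merged cluster CO
  updated: d(CO,P)=25, d(CO,S)=21/2, d(CO,V)=8, d(CO,W)=16, d(CO,Z)=49/2
iteration 2: select CO,S (d=21/2, Q=-281/2); attach at lengths (55/16, 113/16); label the merged cluster COS
  updated: d(COS,P)=69/4, d(COS,V)=47/4, d(COS,W)=37/4, d(COS,Z)=43/2
iteration 3: select V,Z (d=14, Q=-373/4); attach at lengths (-23/24, 359/24); label the merged cluster VZ
  updated: d(COS,VZ)=77/8, d(P,VZ)=13, d(VZ,W)=10
iteration 4: select COS,W (d=37/4, Q=-415/8); attach at lengths (163/32, 133/32); label the merged cluster COSW
  updated: d(COSW,P)=23/2, d(COSW,VZ)=83/16
iteration 5: select COSW,P (d=23/2, Q=-475/16); attach at lengths (59/32, 309/32); label the merged cluster COPSW
  updated: d(COPSW,VZ)=107/32
iteration 6: select COPSW,VZ (d=107/32); attach at lengths (107/64, 107/64); label the merged cluster COPSVWZ
final tree: (((((C:3,O:-2):55/16,S:113/16):163/32,W:133/32):59/32,P:309/32):107/64,(V:-23/24,Z:359/24):107/64)
total length: 1587/32

59/32,309/32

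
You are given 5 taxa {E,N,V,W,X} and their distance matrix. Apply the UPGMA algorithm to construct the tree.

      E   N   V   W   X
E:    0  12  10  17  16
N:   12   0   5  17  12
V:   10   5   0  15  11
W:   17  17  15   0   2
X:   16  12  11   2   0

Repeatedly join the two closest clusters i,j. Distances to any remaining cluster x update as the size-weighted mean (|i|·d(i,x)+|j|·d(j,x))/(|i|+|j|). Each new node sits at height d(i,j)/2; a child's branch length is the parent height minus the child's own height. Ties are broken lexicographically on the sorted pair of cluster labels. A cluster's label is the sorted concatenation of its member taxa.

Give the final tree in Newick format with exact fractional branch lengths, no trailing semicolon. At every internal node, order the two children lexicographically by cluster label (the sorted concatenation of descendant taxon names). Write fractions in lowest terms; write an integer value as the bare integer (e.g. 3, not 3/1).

((E:11/2,(N:5/2,V:5/2):3):11/6,(W:1,X:1):19/3)

iteration 1: select W,X (d=2); attach at lengths (1, 1); label the merged cluster WX
  updated: d(E,WX)=33/2, d(N,WX)=29/2, d(V,WX)=13
iteration 2: select N,V (d=5); attach at lengths (5/2, 5/2); label the merged cluster NV
  updated: d(E,NV)=11, d(NV,WX)=55/4
iteration 3: select E,NV (d=11); attach at lengths (11/2, 3); label the merged cluster ENV
  updated: d(ENV,WX)=44/3
iteration 4: select ENV,WX (d=44/3); attach at lengths (11/6, 19/3); label the merged cluster ENVWX
final tree: ((E:11/2,(N:5/2,V:5/2):3):11/6,(W:1,X:1):19/3)
total length: 71/3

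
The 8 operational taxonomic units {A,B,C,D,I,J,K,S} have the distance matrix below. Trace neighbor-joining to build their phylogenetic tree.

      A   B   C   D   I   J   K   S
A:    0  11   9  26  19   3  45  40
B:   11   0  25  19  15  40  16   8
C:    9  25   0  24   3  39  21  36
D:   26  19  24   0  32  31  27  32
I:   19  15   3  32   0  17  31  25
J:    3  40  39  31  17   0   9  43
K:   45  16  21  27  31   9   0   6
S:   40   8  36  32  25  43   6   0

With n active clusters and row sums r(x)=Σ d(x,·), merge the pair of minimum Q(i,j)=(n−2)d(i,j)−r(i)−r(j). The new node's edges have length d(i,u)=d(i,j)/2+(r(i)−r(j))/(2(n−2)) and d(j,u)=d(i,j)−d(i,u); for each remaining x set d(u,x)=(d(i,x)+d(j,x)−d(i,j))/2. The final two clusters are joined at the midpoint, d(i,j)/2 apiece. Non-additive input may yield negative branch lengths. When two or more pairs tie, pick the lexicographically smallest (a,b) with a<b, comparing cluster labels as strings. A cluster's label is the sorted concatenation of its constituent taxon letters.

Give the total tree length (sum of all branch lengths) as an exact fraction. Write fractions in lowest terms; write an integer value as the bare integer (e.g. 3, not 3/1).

249/4

iteration 1: select A,J (d=3, Q=-317); attach at lengths (-11/12, 47/12); label the merged cluster AJ
  updated: d(AJ,B)=24, d(AJ,C)=45/2, d(AJ,D)=27, d(AJ,I)=33/2, d(AJ,K)=51/2, d(AJ,S)=40
iteration 2: select K,S (d=6, Q=-487/2); attach at lengths (19/20, 101/20); label the merged cluster KS
  updated: d(AJ,KS)=119/4, d(B,KS)=9, d(C,KS)=51/2, d(D,KS)=53/2, d(I,KS)=25
iteration 3: select C,I (d=3, Q=-359/2); attach at lengths (41/16, 7/16); label the merged cluster CI
  updated: d(AJ,CI)=18, d(B,CI)=37/2, d(CI,D)=53/2, d(CI,KS)=95/4
iteration 4: select B,KS (d=9, Q=-265/2); attach at lengths (17/12, 91/12); label the merged cluster BKS
  updated: d(AJ,BKS)=179/8, d(BKS,CI)=133/8, d(BKS,D)=73/4
iteration 5: select AJ,CI (d=18, Q=-185/2); attach at lengths (169/16, 119/16); label the merged cluster ACIJ
  updated: d(ACIJ,BKS)=21/2, d(ACIJ,D)=71/4
iteration 6: select ACIJ,BKS (d=21/2, Q=-93/2); attach at lengths (5, 11/2); label the merged cluster ABCIJKS
  updated: d(ABCIJKS,D)=51/4
iteration 7: select ABCIJKS,D (d=51/4); attach at lengths (51/8, 51/8); label the merged cluster ABCDIJKS
final tree: ((((A:-11/12,J:47/12):169/16,(C:41/16,I:7/16):119/16):5,(B:17/12,(K:19/20,S:101/20):91/12):11/2):51/8,D:51/8)
total length: 249/4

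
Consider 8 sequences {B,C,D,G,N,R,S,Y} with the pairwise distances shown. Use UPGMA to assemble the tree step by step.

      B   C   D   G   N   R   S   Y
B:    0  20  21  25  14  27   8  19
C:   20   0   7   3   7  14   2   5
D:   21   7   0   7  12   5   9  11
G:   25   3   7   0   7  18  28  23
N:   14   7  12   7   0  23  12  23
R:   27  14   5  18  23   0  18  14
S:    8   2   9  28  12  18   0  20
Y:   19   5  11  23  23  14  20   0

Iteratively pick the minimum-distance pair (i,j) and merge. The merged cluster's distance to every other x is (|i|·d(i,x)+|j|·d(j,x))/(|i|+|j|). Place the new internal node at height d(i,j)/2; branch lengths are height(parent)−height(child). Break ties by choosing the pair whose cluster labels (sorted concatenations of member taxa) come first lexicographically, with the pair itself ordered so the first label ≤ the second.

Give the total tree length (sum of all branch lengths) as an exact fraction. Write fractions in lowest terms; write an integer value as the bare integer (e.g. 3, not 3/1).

6467/140

step 1: merge (C,S) at d=2; branch lengths C→1, S→1; new cluster CS
  updated: d(B,CS)=14, d(CS,D)=8, d(CS,G)=31/2, d(CS,N)=19/2, d(CS,R)=16, d(CS,Y)=25/2
step 2: merge (D,R) at d=5; branch lengths D→5/2, R→5/2; new cluster DR
  updated: d(B,DR)=24, d(CS,DR)=12, d(DR,G)=25/2, d(DR,N)=35/2, d(DR,Y)=25/2
step 3: merge (G,N) at d=7; branch lengths G→7/2, N→7/2; new cluster GN
  updated: d(B,GN)=39/2, d(CS,GN)=25/2, d(DR,GN)=15, d(GN,Y)=23
step 4: merge (CS,DR) at d=12; branch lengths CS→5, DR→7/2; new cluster CDRS
  updated: d(B,CDRS)=19, d(CDRS,GN)=55/4, d(CDRS,Y)=25/2
step 5: merge (CDRS,Y) at d=25/2; branch lengths CDRS→1/4, Y→25/4; new cluster CDRSY
  updated: d(B,CDRSY)=19, d(CDRSY,GN)=78/5
step 6: merge (CDRSY,GN) at d=78/5; branch lengths CDRSY→31/20, GN→43/10; new cluster CDGNRSY
  updated: d(B,CDGNRSY)=134/7
step 7: merge (B,CDGNRSY) at d=134/7; branch lengths B→67/7, CDGNRSY→62/35; new cluster BCDGNRSY
final tree: (B:67/7,((((C:1,S:1):5,(D:5/2,R:5/2):7/2):1/4,Y:25/4):31/20,(G:7/2,N:7/2):43/10):62/35)
total length: 6467/140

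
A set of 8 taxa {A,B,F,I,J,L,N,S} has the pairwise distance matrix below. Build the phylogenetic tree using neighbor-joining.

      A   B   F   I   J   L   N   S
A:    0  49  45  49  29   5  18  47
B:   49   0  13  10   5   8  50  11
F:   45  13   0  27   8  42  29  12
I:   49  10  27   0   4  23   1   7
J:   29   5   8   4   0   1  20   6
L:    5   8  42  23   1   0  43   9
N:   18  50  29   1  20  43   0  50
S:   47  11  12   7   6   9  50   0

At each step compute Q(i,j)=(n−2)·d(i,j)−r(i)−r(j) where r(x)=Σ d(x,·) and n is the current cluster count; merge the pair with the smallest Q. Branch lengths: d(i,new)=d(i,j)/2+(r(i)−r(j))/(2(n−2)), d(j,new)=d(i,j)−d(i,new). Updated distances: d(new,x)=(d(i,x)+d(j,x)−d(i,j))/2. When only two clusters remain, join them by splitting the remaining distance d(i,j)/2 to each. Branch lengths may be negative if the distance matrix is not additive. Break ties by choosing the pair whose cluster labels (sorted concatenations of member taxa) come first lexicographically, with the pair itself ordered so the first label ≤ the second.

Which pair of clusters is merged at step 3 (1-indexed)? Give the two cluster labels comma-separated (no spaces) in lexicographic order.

ALN,J

iteration 1: select A,N (d=18, Q=-345); attach at lengths (139/12, 77/12); label the merged cluster AN
  updated: d(AN,B)=81/2, d(AN,F)=28, d(AN,I)=16, d(AN,J)=31/2, d(AN,L)=15, d(AN,S)=79/2
iteration 2: select AN,L (d=15, Q=-355/2); attach at lengths (263/20, 37/20); label the merged cluster ALN
  updated: d(ALN,B)=67/4, d(ALN,F)=55/2, d(ALN,I)=12, d(ALN,J)=3/4, d(ALN,S)=67/4
iteration 3: select ALN,J (d=3/4, Q=-189/2); attach at lengths (53/8, -47/8); label the merged cluster AJLN
  updated: d(AJLN,B)=21/2, d(AJLN,F)=139/8, d(AJLN,I)=61/8, d(AJLN,S)=11
iteration 4: select AJLN,I (d=61/8, Q=-301/4); attach at lengths (71/24, 14/3); label the merged cluster AIJLN
  updated: d(AIJLN,B)=103/16, d(AIJLN,F)=147/8, d(AIJLN,S)=83/16
iteration 5: select AIJLN,S (d=83/16, Q=-765/16); attach at lengths (195/64, 137/64); label the merged cluster AIJLNS
  updated: d(AIJLNS,B)=49/8, d(AIJLNS,F)=403/32
iteration 6: select AIJLNS,B (d=49/8, Q=-1015/32); attach at lengths (183/64, 209/64); label the merged cluster ABIJLNS
  updated: d(ABIJLNS,F)=623/64
iteration 7: select ABIJLNS,F (d=623/64); attach at lengths (623/128, 623/128); label the merged cluster ABFIJLNS
final tree: (((((((A:139/12,N:77/12):263/20,L:37/20):53/8,J:-47/8):71/24,I:14/3):195/64,S:137/64):183/64,B:209/64):623/128,F:623/128)
total length: 3995/64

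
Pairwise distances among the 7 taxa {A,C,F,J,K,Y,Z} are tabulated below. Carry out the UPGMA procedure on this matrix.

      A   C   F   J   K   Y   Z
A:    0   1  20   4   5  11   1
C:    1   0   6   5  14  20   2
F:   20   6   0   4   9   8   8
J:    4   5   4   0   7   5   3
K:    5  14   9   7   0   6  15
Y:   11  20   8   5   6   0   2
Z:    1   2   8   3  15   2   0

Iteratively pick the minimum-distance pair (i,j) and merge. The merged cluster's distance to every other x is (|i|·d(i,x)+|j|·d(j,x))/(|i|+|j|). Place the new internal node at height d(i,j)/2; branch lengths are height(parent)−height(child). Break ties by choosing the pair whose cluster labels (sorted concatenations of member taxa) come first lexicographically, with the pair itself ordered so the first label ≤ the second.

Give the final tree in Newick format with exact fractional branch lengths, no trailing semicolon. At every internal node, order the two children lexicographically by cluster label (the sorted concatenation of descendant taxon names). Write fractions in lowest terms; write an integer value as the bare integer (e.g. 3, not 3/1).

((((A:1/2,C:1/2):1/4,Z:3/4):5/4,J:2):23/8,(F:17/4,(K:3,Y:3):5/4):5/8)

iteration 1: select A,C (d=1); attach at lengths (1/2, 1/2); label the merged cluster AC
  updated: d(AC,F)=13, d(AC,J)=9/2, d(AC,K)=19/2, d(AC,Y)=31/2, d(AC,Z)=3/2
iteration 2: select AC,Z (d=3/2); attach at lengths (1/4, 3/4); label the merged cluster ACZ
  updated: d(ACZ,F)=34/3, d(ACZ,J)=4, d(ACZ,K)=34/3, d(ACZ,Y)=11
iteration 3: select ACZ,J (d=4); attach at lengths (5/4, 2); label the merged cluster ACJZ
  updated: d(ACJZ,F)=19/2, d(ACJZ,K)=41/4, d(ACJZ,Y)=19/2
iteration 4: select K,Y (d=6); attach at lengths (3, 3); label the merged cluster KY
  updated: d(ACJZ,KY)=79/8, d(F,KY)=17/2
iteration 5: select F,KY (d=17/2); attach at lengths (17/4, 5/4); label the merged cluster FKY
  updated: d(ACJZ,FKY)=39/4
iteration 6: select ACJZ,FKY (d=39/4); attach at lengths (23/8, 5/8); label the merged cluster ACFJKYZ
final tree: ((((A:1/2,C:1/2):1/4,Z:3/4):5/4,J:2):23/8,(F:17/4,(K:3,Y:3):5/4):5/8)
total length: 81/4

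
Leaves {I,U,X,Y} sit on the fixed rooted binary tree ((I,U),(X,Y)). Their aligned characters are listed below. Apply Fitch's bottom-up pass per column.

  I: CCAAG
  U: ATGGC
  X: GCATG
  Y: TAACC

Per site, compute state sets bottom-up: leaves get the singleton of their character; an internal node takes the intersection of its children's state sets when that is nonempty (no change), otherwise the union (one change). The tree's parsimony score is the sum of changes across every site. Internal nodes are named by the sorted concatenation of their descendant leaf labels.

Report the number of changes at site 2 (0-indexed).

IU@0: {C} ∪ {A} = {A,C} (union, +1)
XY@0: {G} ∪ {T} = {G,T} (union, +1)
IUXY@0: {A,C} ∪ {G,T} = {A,C,G,T} (union, +1)
IU@1: {C} ∪ {T} = {C,T} (union, +1)
XY@1: {C} ∪ {A} = {A,C} (union, +1)
IUXY@1: {C,T} ∩ {A,C} = {C} (intersection, +0)
IU@2: {A} ∪ {G} = {A,G} (union, +1)
XY@2: {A} ∩ {A} = {A} (intersection, +0)
IUXY@2: {A,G} ∩ {A} = {A} (intersection, +0)
IU@3: {A} ∪ {G} = {A,G} (union, +1)
XY@3: {T} ∪ {C} = {C,T} (union, +1)
IUXY@3: {A,G} ∪ {C,T} = {A,C,G,T} (union, +1)
IU@4: {G} ∪ {C} = {C,G} (union, +1)
XY@4: {G} ∪ {C} = {C,G} (union, +1)
IUXY@4: {C,G} ∩ {C,G} = {C,G} (intersection, +0)
per-site changes: [3, 2, 1, 3, 2]; total = 11

1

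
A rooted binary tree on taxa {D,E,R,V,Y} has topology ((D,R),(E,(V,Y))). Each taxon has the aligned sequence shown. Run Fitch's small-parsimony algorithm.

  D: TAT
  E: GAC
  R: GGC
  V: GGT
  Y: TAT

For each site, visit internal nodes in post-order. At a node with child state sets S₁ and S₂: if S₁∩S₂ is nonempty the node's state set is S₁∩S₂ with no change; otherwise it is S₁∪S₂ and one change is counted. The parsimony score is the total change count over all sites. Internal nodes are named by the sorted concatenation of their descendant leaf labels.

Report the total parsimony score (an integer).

6

site 0, node DR: D={T} ∪ R={G} → {G,T} (+1)
site 0, node VY: V={G} ∪ Y={T} → {G,T} (+1)
site 0, node EVY: E={G} ∩ VY={G,T} → {G} (+0)
site 0, node DERVY: DR={G,T} ∩ EVY={G} → {G} (+0)
site 1, node DR: D={A} ∪ R={G} → {A,G} (+1)
site 1, node VY: V={G} ∪ Y={A} → {A,G} (+1)
site 1, node EVY: E={A} ∩ VY={A,G} → {A} (+0)
site 1, node DERVY: DR={A,G} ∩ EVY={A} → {A} (+0)
site 2, node DR: D={T} ∪ R={C} → {C,T} (+1)
site 2, node VY: V={T} ∩ Y={T} → {T} (+0)
site 2, node EVY: E={C} ∪ VY={T} → {C,T} (+1)
site 2, node DERVY: DR={C,T} ∩ EVY={C,T} → {C,T} (+0)
per-site changes: [2, 2, 2]; total = 6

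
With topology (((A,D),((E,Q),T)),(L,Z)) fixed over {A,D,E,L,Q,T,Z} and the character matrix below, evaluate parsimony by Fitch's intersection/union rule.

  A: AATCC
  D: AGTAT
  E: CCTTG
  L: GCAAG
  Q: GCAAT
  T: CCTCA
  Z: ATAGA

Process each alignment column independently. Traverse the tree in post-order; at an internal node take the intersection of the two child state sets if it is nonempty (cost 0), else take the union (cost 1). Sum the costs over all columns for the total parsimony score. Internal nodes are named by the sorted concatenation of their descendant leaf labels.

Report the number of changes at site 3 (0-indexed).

site 0, node AD: A={A} ∩ D={A} → {A} (+0)
site 0, node EQ: E={C} ∪ Q={G} → {C,G} (+1)
site 0, node EQT: EQ={C,G} ∩ T={C} → {C} (+0)
site 0, node ADEQT: AD={A} ∪ EQT={C} → {A,C} (+1)
site 0, node LZ: L={G} ∪ Z={A} → {A,G} (+1)
site 0, node ADELQTZ: ADEQT={A,C} ∩ LZ={A,G} → {A} (+0)
site 1, node AD: A={A} ∪ D={G} → {A,G} (+1)
site 1, node EQ: E={C} ∩ Q={C} → {C} (+0)
site 1, node EQT: EQ={C} ∩ T={C} → {C} (+0)
site 1, node ADEQT: AD={A,G} ∪ EQT={C} → {A,C,G} (+1)
site 1, node LZ: L={C} ∪ Z={T} → {C,T} (+1)
site 1, node ADELQTZ: ADEQT={A,C,G} ∩ LZ={C,T} → {C} (+0)
site 2, node AD: A={T} ∩ D={T} → {T} (+0)
site 2, node EQ: E={T} ∪ Q={A} → {A,T} (+1)
site 2, node EQT: EQ={A,T} ∩ T={T} → {T} (+0)
site 2, node ADEQT: AD={T} ∩ EQT={T} → {T} (+0)
site 2, node LZ: L={A} ∩ Z={A} → {A} (+0)
site 2, node ADELQTZ: ADEQT={T} ∪ LZ={A} → {A,T} (+1)
site 3, node AD: A={C} ∪ D={A} → {A,C} (+1)
site 3, node EQ: E={T} ∪ Q={A} → {A,T} (+1)
site 3, node EQT: EQ={A,T} ∪ T={C} → {A,C,T} (+1)
site 3, node ADEQT: AD={A,C} ∩ EQT={A,C,T} → {A,C} (+0)
site 3, node LZ: L={A} ∪ Z={G} → {A,G} (+1)
site 3, node ADELQTZ: ADEQT={A,C} ∩ LZ={A,G} → {A} (+0)
site 4, node AD: A={C} ∪ D={T} → {C,T} (+1)
site 4, node EQ: E={G} ∪ Q={T} → {G,T} (+1)
site 4, node EQT: EQ={G,T} ∪ T={A} → {A,G,T} (+1)
site 4, node ADEQT: AD={C,T} ∩ EQT={A,G,T} → {T} (+0)
site 4, node LZ: L={G} ∪ Z={A} → {A,G} (+1)
site 4, node ADELQTZ: ADEQT={T} ∪ LZ={A,G} → {A,G,T} (+1)
per-site changes: [3, 3, 2, 4, 5]; total = 17

4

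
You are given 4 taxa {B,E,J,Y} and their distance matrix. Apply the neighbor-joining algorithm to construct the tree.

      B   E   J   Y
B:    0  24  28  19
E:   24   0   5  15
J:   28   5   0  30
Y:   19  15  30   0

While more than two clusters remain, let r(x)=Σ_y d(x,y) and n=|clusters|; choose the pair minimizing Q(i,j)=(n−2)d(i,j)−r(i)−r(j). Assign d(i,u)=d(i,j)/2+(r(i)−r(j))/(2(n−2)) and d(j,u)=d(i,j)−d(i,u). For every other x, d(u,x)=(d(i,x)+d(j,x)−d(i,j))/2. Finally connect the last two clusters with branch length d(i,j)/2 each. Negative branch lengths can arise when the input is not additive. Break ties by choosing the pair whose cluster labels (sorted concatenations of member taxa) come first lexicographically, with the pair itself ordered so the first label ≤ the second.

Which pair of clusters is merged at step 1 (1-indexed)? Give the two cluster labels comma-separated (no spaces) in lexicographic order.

B,Y

iteration 1: select B,Y (d=19, Q=-97); attach at lengths (45/4, 31/4); label the merged cluster BY
  updated: d(BY,E)=10, d(BY,J)=39/2
iteration 2: select BY,E (d=10, Q=-69/2); attach at lengths (49/4, -9/4); label the merged cluster BEY
  updated: d(BEY,J)=29/4
iteration 3: select BEY,J (d=29/4); attach at lengths (29/8, 29/8); label the merged cluster BEJY
final tree: (((B:45/4,Y:31/4):49/4,E:-9/4):29/8,J:29/8)
total length: 145/4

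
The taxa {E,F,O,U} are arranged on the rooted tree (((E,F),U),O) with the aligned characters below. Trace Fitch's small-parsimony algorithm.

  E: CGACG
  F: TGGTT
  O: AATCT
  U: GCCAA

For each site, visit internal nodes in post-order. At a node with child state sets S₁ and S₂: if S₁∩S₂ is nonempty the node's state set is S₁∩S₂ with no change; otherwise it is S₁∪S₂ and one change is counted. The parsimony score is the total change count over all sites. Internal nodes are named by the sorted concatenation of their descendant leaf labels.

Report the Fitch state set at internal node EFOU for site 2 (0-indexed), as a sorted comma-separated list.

A,C,G,T

site 0, node EF: E={C} ∪ F={T} → {C,T} (+1)
site 0, node EFU: EF={C,T} ∪ U={G} → {C,G,T} (+1)
site 0, node EFOU: EFU={C,G,T} ∪ O={A} → {A,C,G,T} (+1)
site 1, node EF: E={G} ∩ F={G} → {G} (+0)
site 1, node EFU: EF={G} ∪ U={C} → {C,G} (+1)
site 1, node EFOU: EFU={C,G} ∪ O={A} → {A,C,G} (+1)
site 2, node EF: E={A} ∪ F={G} → {A,G} (+1)
site 2, node EFU: EF={A,G} ∪ U={C} → {A,C,G} (+1)
site 2, node EFOU: EFU={A,C,G} ∪ O={T} → {A,C,G,T} (+1)
site 3, node EF: E={C} ∪ F={T} → {C,T} (+1)
site 3, node EFU: EF={C,T} ∪ U={A} → {A,C,T} (+1)
site 3, node EFOU: EFU={A,C,T} ∩ O={C} → {C} (+0)
site 4, node EF: E={G} ∪ F={T} → {G,T} (+1)
site 4, node EFU: EF={G,T} ∪ U={A} → {A,G,T} (+1)
site 4, node EFOU: EFU={A,G,T} ∩ O={T} → {T} (+0)
per-site changes: [3, 2, 3, 2, 2]; total = 12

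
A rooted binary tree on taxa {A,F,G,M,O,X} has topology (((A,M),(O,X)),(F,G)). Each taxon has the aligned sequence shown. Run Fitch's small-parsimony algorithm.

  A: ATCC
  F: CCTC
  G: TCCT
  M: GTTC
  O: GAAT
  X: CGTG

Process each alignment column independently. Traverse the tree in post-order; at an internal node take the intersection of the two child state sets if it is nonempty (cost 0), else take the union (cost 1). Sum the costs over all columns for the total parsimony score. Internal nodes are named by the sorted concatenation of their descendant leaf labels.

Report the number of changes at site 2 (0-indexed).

AM@0: {A} ∪ {G} = {A,G} (union, +1)
OX@0: {G} ∪ {C} = {C,G} (union, +1)
AMOX@0: {A,G} ∩ {C,G} = {G} (intersection, +0)
FG@0: {C} ∪ {T} = {C,T} (union, +1)
AFGMOX@0: {G} ∪ {C,T} = {C,G,T} (union, +1)
AM@1: {T} ∩ {T} = {T} (intersection, +0)
OX@1: {A} ∪ {G} = {A,G} (union, +1)
AMOX@1: {T} ∪ {A,G} = {A,G,T} (union, +1)
FG@1: {C} ∩ {C} = {C} (intersection, +0)
AFGMOX@1: {A,G,T} ∪ {C} = {A,C,G,T} (union, +1)
AM@2: {C} ∪ {T} = {C,T} (union, +1)
OX@2: {A} ∪ {T} = {A,T} (union, +1)
AMOX@2: {C,T} ∩ {A,T} = {T} (intersection, +0)
FG@2: {T} ∪ {C} = {C,T} (union, +1)
AFGMOX@2: {T} ∩ {C,T} = {T} (intersection, +0)
AM@3: {C} ∩ {C} = {C} (intersection, +0)
OX@3: {T} ∪ {G} = {G,T} (union, +1)
AMOX@3: {C} ∪ {G,T} = {C,G,T} (union, +1)
FG@3: {C} ∪ {T} = {C,T} (union, +1)
AFGMOX@3: {C,G,T} ∩ {C,T} = {C,T} (intersection, +0)
per-site changes: [4, 3, 3, 3]; total = 13

3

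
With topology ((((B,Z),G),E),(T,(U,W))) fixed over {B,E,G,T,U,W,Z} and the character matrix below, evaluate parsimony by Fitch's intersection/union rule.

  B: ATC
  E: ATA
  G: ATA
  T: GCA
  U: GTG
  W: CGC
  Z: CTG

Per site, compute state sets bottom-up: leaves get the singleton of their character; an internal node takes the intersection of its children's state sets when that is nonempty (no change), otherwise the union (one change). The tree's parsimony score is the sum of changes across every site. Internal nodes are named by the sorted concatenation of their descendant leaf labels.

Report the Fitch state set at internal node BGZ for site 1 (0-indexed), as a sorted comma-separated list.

T

site 0, node BZ: B={A} ∪ Z={C} → {A,C} (+1)
site 0, node BGZ: BZ={A,C} ∩ G={A} → {A} (+0)
site 0, node BEGZ: BGZ={A} ∩ E={A} → {A} (+0)
site 0, node UW: U={G} ∪ W={C} → {C,G} (+1)
site 0, node TUW: T={G} ∩ UW={C,G} → {G} (+0)
site 0, node BEGTUWZ: BEGZ={A} ∪ TUW={G} → {A,G} (+1)
site 1, node BZ: B={T} ∩ Z={T} → {T} (+0)
site 1, node BGZ: BZ={T} ∩ G={T} → {T} (+0)
site 1, node BEGZ: BGZ={T} ∩ E={T} → {T} (+0)
site 1, node UW: U={T} ∪ W={G} → {G,T} (+1)
site 1, node TUW: T={C} ∪ UW={G,T} → {C,G,T} (+1)
site 1, node BEGTUWZ: BEGZ={T} ∩ TUW={C,G,T} → {T} (+0)
site 2, node BZ: B={C} ∪ Z={G} → {C,G} (+1)
site 2, node BGZ: BZ={C,G} ∪ G={A} → {A,C,G} (+1)
site 2, node BEGZ: BGZ={A,C,G} ∩ E={A} → {A} (+0)
site 2, node UW: U={G} ∪ W={C} → {C,G} (+1)
site 2, node TUW: T={A} ∪ UW={C,G} → {A,C,G} (+1)
site 2, node BEGTUWZ: BEGZ={A} ∩ TUW={A,C,G} → {A} (+0)
per-site changes: [3, 2, 4]; total = 9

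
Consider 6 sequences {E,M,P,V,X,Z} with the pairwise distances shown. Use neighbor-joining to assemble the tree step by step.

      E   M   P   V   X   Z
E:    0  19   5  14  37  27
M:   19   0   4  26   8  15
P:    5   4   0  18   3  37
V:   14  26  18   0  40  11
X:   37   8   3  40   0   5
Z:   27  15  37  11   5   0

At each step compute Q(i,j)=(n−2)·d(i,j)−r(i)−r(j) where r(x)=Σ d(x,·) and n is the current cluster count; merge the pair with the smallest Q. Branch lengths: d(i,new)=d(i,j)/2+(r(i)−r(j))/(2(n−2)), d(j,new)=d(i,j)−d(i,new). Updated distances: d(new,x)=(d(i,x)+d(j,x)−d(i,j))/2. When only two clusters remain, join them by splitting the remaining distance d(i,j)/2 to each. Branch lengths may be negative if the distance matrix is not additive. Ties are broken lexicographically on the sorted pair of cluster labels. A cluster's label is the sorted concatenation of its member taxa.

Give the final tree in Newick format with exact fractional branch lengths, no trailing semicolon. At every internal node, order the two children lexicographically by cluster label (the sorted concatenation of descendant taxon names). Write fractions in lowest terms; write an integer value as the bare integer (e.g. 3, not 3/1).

(((E:59/16,V:165/16):89/16,(M:1,(X:9/4,Z:11/4):8):117/16):-17/32,P:-17/32)

iteration 1: select X,Z (d=5, Q=-168); attach at lengths (9/4, 11/4); label the merged cluster XZ
  updated: d(E,XZ)=59/2, d(M,XZ)=9, d(P,XZ)=35/2, d(V,XZ)=23
iteration 2: select M,XZ (d=9, Q=-110); attach at lengths (1, 8); label the merged cluster MXZ
  updated: d(E,MXZ)=79/4, d(MXZ,P)=25/4, d(MXZ,V)=20
iteration 3: select E,V (d=14, Q=-251/4); attach at lengths (59/16, 165/16); label the merged cluster EV
  updated: d(EV,MXZ)=103/8, d(EV,P)=9/2
iteration 4: select EV,MXZ (d=103/8, Q=-189/8); attach at lengths (89/16, 117/16); label the merged cluster EMVXZ
  updated: d(EMVXZ,P)=-17/16
iteration 5: select EMVXZ,P (d=-17/16); attach at lengths (-17/32, -17/32); label the merged cluster EMPVXZ
final tree: (((E:59/16,V:165/16):89/16,(M:1,(X:9/4,Z:11/4):8):117/16):-17/32,P:-17/32)
total length: 637/16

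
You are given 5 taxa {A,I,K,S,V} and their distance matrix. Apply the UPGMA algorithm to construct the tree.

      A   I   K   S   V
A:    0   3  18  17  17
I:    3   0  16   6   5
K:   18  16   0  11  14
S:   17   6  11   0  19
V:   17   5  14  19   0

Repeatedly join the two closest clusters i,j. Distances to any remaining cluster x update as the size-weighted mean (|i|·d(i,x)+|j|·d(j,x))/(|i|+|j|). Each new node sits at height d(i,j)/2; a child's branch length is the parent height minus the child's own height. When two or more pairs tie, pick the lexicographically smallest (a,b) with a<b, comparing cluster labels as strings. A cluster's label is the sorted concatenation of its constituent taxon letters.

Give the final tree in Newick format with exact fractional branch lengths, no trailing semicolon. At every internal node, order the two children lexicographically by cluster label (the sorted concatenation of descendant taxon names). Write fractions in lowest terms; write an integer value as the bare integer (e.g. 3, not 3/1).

(((A:3/2,I:3/2):4,V:11/2):2,(K:11/2,S:11/2):2)

iteration 1: select A,I (d=3); attach at lengths (3/2, 3/2); label the merged cluster AI
  updated: d(AI,K)=17, d(AI,S)=23/2, d(AI,V)=11
iteration 2: select AI,V (d=11); attach at lengths (4, 11/2); label the merged cluster AIV
  updated: d(AIV,K)=16, d(AIV,S)=14
iteration 3: select K,S (d=11); attach at lengths (11/2, 11/2); label the merged cluster KS
  updated: d(AIV,KS)=15
iteration 4: select AIV,KS (d=15); attach at lengths (2, 2); label the merged cluster AIKSV
final tree: (((A:3/2,I:3/2):4,V:11/2):2,(K:11/2,S:11/2):2)
total length: 55/2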